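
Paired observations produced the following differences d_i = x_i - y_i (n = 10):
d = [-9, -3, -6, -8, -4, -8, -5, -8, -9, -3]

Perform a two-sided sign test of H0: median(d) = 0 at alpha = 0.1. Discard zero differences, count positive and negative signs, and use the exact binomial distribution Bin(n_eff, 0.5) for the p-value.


Step 1: Discard zero differences. Original n = 10; n_eff = number of nonzero differences = 10.
Nonzero differences (with sign): -9, -3, -6, -8, -4, -8, -5, -8, -9, -3
Step 2: Count signs: positive = 0, negative = 10.
Step 3: Under H0: P(positive) = 0.5, so the number of positives S ~ Bin(10, 0.5).
Step 4: Two-sided exact p-value = sum of Bin(10,0.5) probabilities at or below the observed probability = 0.001953.
Step 5: alpha = 0.1. reject H0.

n_eff = 10, pos = 0, neg = 10, p = 0.001953, reject H0.


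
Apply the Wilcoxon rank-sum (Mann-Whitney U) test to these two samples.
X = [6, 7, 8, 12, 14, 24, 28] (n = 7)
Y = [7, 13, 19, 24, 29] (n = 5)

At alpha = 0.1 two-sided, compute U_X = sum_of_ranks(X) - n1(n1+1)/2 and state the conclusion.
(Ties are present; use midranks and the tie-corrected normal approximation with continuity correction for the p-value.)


Step 1: Combine and sort all 12 observations; assign midranks.
sorted (value, group): (6,X), (7,X), (7,Y), (8,X), (12,X), (13,Y), (14,X), (19,Y), (24,X), (24,Y), (28,X), (29,Y)
ranks: 6->1, 7->2.5, 7->2.5, 8->4, 12->5, 13->6, 14->7, 19->8, 24->9.5, 24->9.5, 28->11, 29->12
Step 2: Rank sum for X: R1 = 1 + 2.5 + 4 + 5 + 7 + 9.5 + 11 = 40.
Step 3: U_X = R1 - n1(n1+1)/2 = 40 - 7*8/2 = 40 - 28 = 12.
       U_Y = n1*n2 - U_X = 35 - 12 = 23.
Step 4: Ties are present, so use the tie-corrected normal approximation (with continuity correction) for the p-value.
Step 5: p-value = 0.415157; compare to alpha = 0.1. fail to reject H0.

U_X = 12, p = 0.415157, fail to reject H0 at alpha = 0.1.


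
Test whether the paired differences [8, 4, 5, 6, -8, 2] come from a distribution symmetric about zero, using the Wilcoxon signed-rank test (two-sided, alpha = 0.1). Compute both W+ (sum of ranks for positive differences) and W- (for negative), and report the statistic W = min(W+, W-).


Step 1: Drop any zero differences (none here) and take |d_i|.
|d| = [8, 4, 5, 6, 8, 2]
Step 2: Midrank |d_i| (ties get averaged ranks).
ranks: |8|->5.5, |4|->2, |5|->3, |6|->4, |8|->5.5, |2|->1
Step 3: Attach original signs; sum ranks with positive sign and with negative sign.
W+ = 5.5 + 2 + 3 + 4 + 1 = 15.5
W- = 5.5 = 5.5
(Check: W+ + W- = 21 should equal n(n+1)/2 = 21.)
Step 4: Test statistic W = min(W+, W-) = 5.5.
Step 5: Ties in |d|, so use the tie-corrected normal approximation.
        E[W] = n(n+1)/4 = 6*7/4 = 10.5.
        Tie groups: |d|=8 (t=2); sum(t^3 - t) = 6.
        Var[W] = n(n+1)(2n+1)/24 - sum(t^3-t)/48 = 546/24 - 6/48 = 22.625.
        z = (W - E[W]) / sqrt(Var[W]) = (5.5 - 10.5) / 4.7566 = -1.0512.
        Two-sided p = 2*Phi(z) = 0.293177.
Step 6: alpha = 0.1. fail to reject H0.

W+ = 15.5, W- = 5.5, W = min = 5.5, p = 0.293177, fail to reject H0.


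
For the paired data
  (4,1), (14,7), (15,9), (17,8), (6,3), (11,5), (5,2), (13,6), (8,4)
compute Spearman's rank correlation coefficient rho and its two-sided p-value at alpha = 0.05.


Step 1: Rank x and y separately (midranks; no ties here).
rank(x): 4->1, 14->7, 15->8, 17->9, 6->3, 11->5, 5->2, 13->6, 8->4
rank(y): 1->1, 7->7, 9->9, 8->8, 3->3, 5->5, 2->2, 6->6, 4->4
Step 2: d_i = R_x(i) - R_y(i); compute d_i^2.
  (1-1)^2=0, (7-7)^2=0, (8-9)^2=1, (9-8)^2=1, (3-3)^2=0, (5-5)^2=0, (2-2)^2=0, (6-6)^2=0, (4-4)^2=0
sum(d^2) = 2.
Step 3: rho = 1 - 6*2 / (9*(9^2 - 1)) = 1 - 12/720 = 0.983333.
Step 4: Under H0, t = rho * sqrt((n-2)/(1-rho^2)) = 14.3096 ~ t(7).
Step 5: Two-sided p-value from the t-distribution with 7 df = 0.000002.
Step 6: alpha = 0.05. reject H0.

rho = 0.9833, p = 0.000002, reject H0 at alpha = 0.05.


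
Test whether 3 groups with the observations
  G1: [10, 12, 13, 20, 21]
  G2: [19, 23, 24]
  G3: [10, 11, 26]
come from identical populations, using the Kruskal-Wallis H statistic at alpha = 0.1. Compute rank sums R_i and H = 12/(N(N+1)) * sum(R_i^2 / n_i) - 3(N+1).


Step 1: Combine all N = 11 observations and assign midranks.
sorted (value, group, rank): (10,G1,1.5), (10,G3,1.5), (11,G3,3), (12,G1,4), (13,G1,5), (19,G2,6), (20,G1,7), (21,G1,8), (23,G2,9), (24,G2,10), (26,G3,11)
Step 2: Sum ranks within each group.
R_1 = 25.5 (n_1 = 5)
R_2 = 25 (n_2 = 3)
R_3 = 15.5 (n_3 = 3)
Step 3: H = 12/(N(N+1)) * sum(R_i^2/n_i) - 3(N+1)
     = 12/(11*12) * (25.5^2/5 + 25^2/3 + 15.5^2/3) - 3*12
     = 0.090909 * 418.467 - 36
     = 2.042424.
Step 4: Ties present; correction factor C = 1 - 6/(11^3 - 11) = 0.995455. Corrected H = 2.042424 / 0.995455 = 2.051750.
Step 5: Under H0, H ~ chi^2(2); p-value = 0.358483.
Step 6: alpha = 0.1. fail to reject H0.

H = 2.0518, df = 2, p = 0.358483, fail to reject H0.


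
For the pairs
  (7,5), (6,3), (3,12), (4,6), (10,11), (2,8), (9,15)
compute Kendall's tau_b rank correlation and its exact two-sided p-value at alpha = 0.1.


Step 1: Enumerate the 21 unordered pairs (i,j) with i<j and classify each by sign(x_j-x_i) * sign(y_j-y_i).
  (1,2):dx=-1,dy=-2->C; (1,3):dx=-4,dy=+7->D; (1,4):dx=-3,dy=+1->D; (1,5):dx=+3,dy=+6->C
  (1,6):dx=-5,dy=+3->D; (1,7):dx=+2,dy=+10->C; (2,3):dx=-3,dy=+9->D; (2,4):dx=-2,dy=+3->D
  (2,5):dx=+4,dy=+8->C; (2,6):dx=-4,dy=+5->D; (2,7):dx=+3,dy=+12->C; (3,4):dx=+1,dy=-6->D
  (3,5):dx=+7,dy=-1->D; (3,6):dx=-1,dy=-4->C; (3,7):dx=+6,dy=+3->C; (4,5):dx=+6,dy=+5->C
  (4,6):dx=-2,dy=+2->D; (4,7):dx=+5,dy=+9->C; (5,6):dx=-8,dy=-3->C; (5,7):dx=-1,dy=+4->D
  (6,7):dx=+7,dy=+7->C
Step 2: C = 11, D = 10, total pairs = 21.
Step 3: tau = (C - D)/(n(n-1)/2) = (11 - 10)/21 = 0.047619.
Step 4: Exact two-sided p-value (enumerate n! = 5040 permutations of y under H0): p = 1.000000.
Step 5: alpha = 0.1. fail to reject H0.

tau_b = 0.0476 (C=11, D=10), p = 1.000000, fail to reject H0.


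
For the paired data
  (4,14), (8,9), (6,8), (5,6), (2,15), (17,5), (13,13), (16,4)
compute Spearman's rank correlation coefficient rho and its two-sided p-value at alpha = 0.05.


Step 1: Rank x and y separately (midranks; no ties here).
rank(x): 4->2, 8->5, 6->4, 5->3, 2->1, 17->8, 13->6, 16->7
rank(y): 14->7, 9->5, 8->4, 6->3, 15->8, 5->2, 13->6, 4->1
Step 2: d_i = R_x(i) - R_y(i); compute d_i^2.
  (2-7)^2=25, (5-5)^2=0, (4-4)^2=0, (3-3)^2=0, (1-8)^2=49, (8-2)^2=36, (6-6)^2=0, (7-1)^2=36
sum(d^2) = 146.
Step 3: rho = 1 - 6*146 / (8*(8^2 - 1)) = 1 - 876/504 = -0.738095.
Step 4: Under H0, t = rho * sqrt((n-2)/(1-rho^2)) = -2.6797 ~ t(6).
Step 5: Two-sided p-value from the t-distribution with 6 df = 0.036553.
Step 6: alpha = 0.05. reject H0.

rho = -0.7381, p = 0.036553, reject H0 at alpha = 0.05.


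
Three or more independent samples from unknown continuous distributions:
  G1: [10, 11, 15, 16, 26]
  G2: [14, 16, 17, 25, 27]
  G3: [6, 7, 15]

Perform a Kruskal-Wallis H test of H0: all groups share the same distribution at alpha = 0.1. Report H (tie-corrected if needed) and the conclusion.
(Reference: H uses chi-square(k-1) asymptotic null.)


Step 1: Combine all N = 13 observations and assign midranks.
sorted (value, group, rank): (6,G3,1), (7,G3,2), (10,G1,3), (11,G1,4), (14,G2,5), (15,G1,6.5), (15,G3,6.5), (16,G1,8.5), (16,G2,8.5), (17,G2,10), (25,G2,11), (26,G1,12), (27,G2,13)
Step 2: Sum ranks within each group.
R_1 = 34 (n_1 = 5)
R_2 = 47.5 (n_2 = 5)
R_3 = 9.5 (n_3 = 3)
Step 3: H = 12/(N(N+1)) * sum(R_i^2/n_i) - 3(N+1)
     = 12/(13*14) * (34^2/5 + 47.5^2/5 + 9.5^2/3) - 3*14
     = 0.065934 * 712.533 - 42
     = 4.980220.
Step 4: Ties present; correction factor C = 1 - 12/(13^3 - 13) = 0.994505. Corrected H = 4.980220 / 0.994505 = 5.007735.
Step 5: Under H0, H ~ chi^2(2); p-value = 0.081768.
Step 6: alpha = 0.1. reject H0.

H = 5.0077, df = 2, p = 0.081768, reject H0.


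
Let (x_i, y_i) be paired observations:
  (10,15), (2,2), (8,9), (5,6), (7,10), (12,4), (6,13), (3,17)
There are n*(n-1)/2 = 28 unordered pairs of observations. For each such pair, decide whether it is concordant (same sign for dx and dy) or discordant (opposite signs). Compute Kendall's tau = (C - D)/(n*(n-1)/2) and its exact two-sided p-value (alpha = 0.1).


Step 1: Enumerate the 28 unordered pairs (i,j) with i<j and classify each by sign(x_j-x_i) * sign(y_j-y_i).
  (1,2):dx=-8,dy=-13->C; (1,3):dx=-2,dy=-6->C; (1,4):dx=-5,dy=-9->C; (1,5):dx=-3,dy=-5->C
  (1,6):dx=+2,dy=-11->D; (1,7):dx=-4,dy=-2->C; (1,8):dx=-7,dy=+2->D; (2,3):dx=+6,dy=+7->C
  (2,4):dx=+3,dy=+4->C; (2,5):dx=+5,dy=+8->C; (2,6):dx=+10,dy=+2->C; (2,7):dx=+4,dy=+11->C
  (2,8):dx=+1,dy=+15->C; (3,4):dx=-3,dy=-3->C; (3,5):dx=-1,dy=+1->D; (3,6):dx=+4,dy=-5->D
  (3,7):dx=-2,dy=+4->D; (3,8):dx=-5,dy=+8->D; (4,5):dx=+2,dy=+4->C; (4,6):dx=+7,dy=-2->D
  (4,7):dx=+1,dy=+7->C; (4,8):dx=-2,dy=+11->D; (5,6):dx=+5,dy=-6->D; (5,7):dx=-1,dy=+3->D
  (5,8):dx=-4,dy=+7->D; (6,7):dx=-6,dy=+9->D; (6,8):dx=-9,dy=+13->D; (7,8):dx=-3,dy=+4->D
Step 2: C = 14, D = 14, total pairs = 28.
Step 3: tau = (C - D)/(n(n-1)/2) = (14 - 14)/28 = 0.000000.
Step 4: Exact two-sided p-value (enumerate n! = 40320 permutations of y under H0): p = 1.000000.
Step 5: alpha = 0.1. fail to reject H0.

tau_b = 0.0000 (C=14, D=14), p = 1.000000, fail to reject H0.


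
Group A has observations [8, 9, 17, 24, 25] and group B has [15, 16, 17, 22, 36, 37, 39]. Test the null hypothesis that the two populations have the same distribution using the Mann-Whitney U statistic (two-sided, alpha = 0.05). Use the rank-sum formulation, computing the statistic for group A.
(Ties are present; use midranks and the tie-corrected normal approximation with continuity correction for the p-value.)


Step 1: Combine and sort all 12 observations; assign midranks.
sorted (value, group): (8,X), (9,X), (15,Y), (16,Y), (17,X), (17,Y), (22,Y), (24,X), (25,X), (36,Y), (37,Y), (39,Y)
ranks: 8->1, 9->2, 15->3, 16->4, 17->5.5, 17->5.5, 22->7, 24->8, 25->9, 36->10, 37->11, 39->12
Step 2: Rank sum for X: R1 = 1 + 2 + 5.5 + 8 + 9 = 25.5.
Step 3: U_X = R1 - n1(n1+1)/2 = 25.5 - 5*6/2 = 25.5 - 15 = 10.5.
       U_Y = n1*n2 - U_X = 35 - 10.5 = 24.5.
Step 4: Ties are present, so use the tie-corrected normal approximation (with continuity correction) for the p-value.
Step 5: p-value = 0.290307; compare to alpha = 0.05. fail to reject H0.

U_X = 10.5, p = 0.290307, fail to reject H0 at alpha = 0.05.


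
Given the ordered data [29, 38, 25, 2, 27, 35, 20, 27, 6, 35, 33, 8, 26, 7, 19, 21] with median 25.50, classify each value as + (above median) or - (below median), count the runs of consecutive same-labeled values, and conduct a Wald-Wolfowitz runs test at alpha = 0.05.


Step 1: Compute median = 25.50; label A = above, B = below.
Labels in order: AABBAABABAABABBB  (n_A = 8, n_B = 8)
Step 2: Count runs R = 10.
Step 3: Under H0 (random ordering), E[R] = 2*n_A*n_B/(n_A+n_B) + 1 = 2*8*8/16 + 1 = 9.0000.
        Var[R] = 2*n_A*n_B*(2*n_A*n_B - n_A - n_B) / ((n_A+n_B)^2 * (n_A+n_B-1)) = 14336/3840 = 3.7333.
        SD[R] = 1.9322.
Step 4: Continuity-corrected z = (R - 0.5 - E[R]) / SD[R] = (10 - 0.5 - 9.0000) / 1.9322 = 0.2588.
Step 5: Two-sided p-value via normal approximation = 2*(1 - Phi(|z|)) = 0.795809.
Step 6: alpha = 0.05. fail to reject H0.

R = 10, z = 0.2588, p = 0.795809, fail to reject H0.


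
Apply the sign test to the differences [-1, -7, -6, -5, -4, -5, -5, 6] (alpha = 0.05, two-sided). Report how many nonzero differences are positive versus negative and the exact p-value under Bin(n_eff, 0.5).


Step 1: Discard zero differences. Original n = 8; n_eff = number of nonzero differences = 8.
Nonzero differences (with sign): -1, -7, -6, -5, -4, -5, -5, +6
Step 2: Count signs: positive = 1, negative = 7.
Step 3: Under H0: P(positive) = 0.5, so the number of positives S ~ Bin(8, 0.5).
Step 4: Two-sided exact p-value = sum of Bin(8,0.5) probabilities at or below the observed probability = 0.070312.
Step 5: alpha = 0.05. fail to reject H0.

n_eff = 8, pos = 1, neg = 7, p = 0.070312, fail to reject H0.


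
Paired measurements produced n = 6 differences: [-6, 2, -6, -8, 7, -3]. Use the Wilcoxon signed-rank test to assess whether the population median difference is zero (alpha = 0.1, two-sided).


Step 1: Drop any zero differences (none here) and take |d_i|.
|d| = [6, 2, 6, 8, 7, 3]
Step 2: Midrank |d_i| (ties get averaged ranks).
ranks: |6|->3.5, |2|->1, |6|->3.5, |8|->6, |7|->5, |3|->2
Step 3: Attach original signs; sum ranks with positive sign and with negative sign.
W+ = 1 + 5 = 6
W- = 3.5 + 3.5 + 6 + 2 = 15
(Check: W+ + W- = 21 should equal n(n+1)/2 = 21.)
Step 4: Test statistic W = min(W+, W-) = 6.
Step 5: Ties in |d|, so use the tie-corrected normal approximation.
        E[W] = n(n+1)/4 = 6*7/4 = 10.5.
        Tie groups: |d|=6 (t=2); sum(t^3 - t) = 6.
        Var[W] = n(n+1)(2n+1)/24 - sum(t^3-t)/48 = 546/24 - 6/48 = 22.625.
        z = (W - E[W]) / sqrt(Var[W]) = (6 - 10.5) / 4.7566 = -0.9461.
        Two-sided p = 2*Phi(z) = 0.344118.
Step 6: alpha = 0.1. fail to reject H0.

W+ = 6, W- = 15, W = min = 6, p = 0.344118, fail to reject H0.


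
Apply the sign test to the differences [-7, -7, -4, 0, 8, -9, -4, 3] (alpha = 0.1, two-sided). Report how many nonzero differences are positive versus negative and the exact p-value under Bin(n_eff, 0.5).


Step 1: Discard zero differences. Original n = 8; n_eff = number of nonzero differences = 7.
Nonzero differences (with sign): -7, -7, -4, +8, -9, -4, +3
Step 2: Count signs: positive = 2, negative = 5.
Step 3: Under H0: P(positive) = 0.5, so the number of positives S ~ Bin(7, 0.5).
Step 4: Two-sided exact p-value = sum of Bin(7,0.5) probabilities at or below the observed probability = 0.453125.
Step 5: alpha = 0.1. fail to reject H0.

n_eff = 7, pos = 2, neg = 5, p = 0.453125, fail to reject H0.


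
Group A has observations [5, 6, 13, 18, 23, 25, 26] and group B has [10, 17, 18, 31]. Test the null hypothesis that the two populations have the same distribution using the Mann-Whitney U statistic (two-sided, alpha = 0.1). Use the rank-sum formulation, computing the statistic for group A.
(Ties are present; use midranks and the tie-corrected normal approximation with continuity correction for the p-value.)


Step 1: Combine and sort all 11 observations; assign midranks.
sorted (value, group): (5,X), (6,X), (10,Y), (13,X), (17,Y), (18,X), (18,Y), (23,X), (25,X), (26,X), (31,Y)
ranks: 5->1, 6->2, 10->3, 13->4, 17->5, 18->6.5, 18->6.5, 23->8, 25->9, 26->10, 31->11
Step 2: Rank sum for X: R1 = 1 + 2 + 4 + 6.5 + 8 + 9 + 10 = 40.5.
Step 3: U_X = R1 - n1(n1+1)/2 = 40.5 - 7*8/2 = 40.5 - 28 = 12.5.
       U_Y = n1*n2 - U_X = 28 - 12.5 = 15.5.
Step 4: Ties are present, so use the tie-corrected normal approximation (with continuity correction) for the p-value.
Step 5: p-value = 0.849769; compare to alpha = 0.1. fail to reject H0.

U_X = 12.5, p = 0.849769, fail to reject H0 at alpha = 0.1.


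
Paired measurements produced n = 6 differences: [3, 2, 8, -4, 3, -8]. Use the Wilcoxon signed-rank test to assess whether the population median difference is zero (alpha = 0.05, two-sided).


Step 1: Drop any zero differences (none here) and take |d_i|.
|d| = [3, 2, 8, 4, 3, 8]
Step 2: Midrank |d_i| (ties get averaged ranks).
ranks: |3|->2.5, |2|->1, |8|->5.5, |4|->4, |3|->2.5, |8|->5.5
Step 3: Attach original signs; sum ranks with positive sign and with negative sign.
W+ = 2.5 + 1 + 5.5 + 2.5 = 11.5
W- = 4 + 5.5 = 9.5
(Check: W+ + W- = 21 should equal n(n+1)/2 = 21.)
Step 4: Test statistic W = min(W+, W-) = 9.5.
Step 5: Ties in |d|, so use the tie-corrected normal approximation.
        E[W] = n(n+1)/4 = 6*7/4 = 10.5.
        Tie groups: |d|=3 (t=2), |d|=8 (t=2); sum(t^3 - t) = 12.
        Var[W] = n(n+1)(2n+1)/24 - sum(t^3-t)/48 = 546/24 - 12/48 = 22.5.
        z = (W - E[W]) / sqrt(Var[W]) = (9.5 - 10.5) / 4.7434 = -0.2108.
        Two-sided p = 2*Phi(z) = 0.833029.
Step 6: alpha = 0.05. fail to reject H0.

W+ = 11.5, W- = 9.5, W = min = 9.5, p = 0.833029, fail to reject H0.


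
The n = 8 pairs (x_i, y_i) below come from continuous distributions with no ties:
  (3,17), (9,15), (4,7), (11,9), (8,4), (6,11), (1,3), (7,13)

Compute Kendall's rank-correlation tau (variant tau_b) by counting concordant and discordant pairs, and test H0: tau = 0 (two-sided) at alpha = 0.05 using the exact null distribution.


Step 1: Enumerate the 28 unordered pairs (i,j) with i<j and classify each by sign(x_j-x_i) * sign(y_j-y_i).
  (1,2):dx=+6,dy=-2->D; (1,3):dx=+1,dy=-10->D; (1,4):dx=+8,dy=-8->D; (1,5):dx=+5,dy=-13->D
  (1,6):dx=+3,dy=-6->D; (1,7):dx=-2,dy=-14->C; (1,8):dx=+4,dy=-4->D; (2,3):dx=-5,dy=-8->C
  (2,4):dx=+2,dy=-6->D; (2,5):dx=-1,dy=-11->C; (2,6):dx=-3,dy=-4->C; (2,7):dx=-8,dy=-12->C
  (2,8):dx=-2,dy=-2->C; (3,4):dx=+7,dy=+2->C; (3,5):dx=+4,dy=-3->D; (3,6):dx=+2,dy=+4->C
  (3,7):dx=-3,dy=-4->C; (3,8):dx=+3,dy=+6->C; (4,5):dx=-3,dy=-5->C; (4,6):dx=-5,dy=+2->D
  (4,7):dx=-10,dy=-6->C; (4,8):dx=-4,dy=+4->D; (5,6):dx=-2,dy=+7->D; (5,7):dx=-7,dy=-1->C
  (5,8):dx=-1,dy=+9->D; (6,7):dx=-5,dy=-8->C; (6,8):dx=+1,dy=+2->C; (7,8):dx=+6,dy=+10->C
Step 2: C = 16, D = 12, total pairs = 28.
Step 3: tau = (C - D)/(n(n-1)/2) = (16 - 12)/28 = 0.142857.
Step 4: Exact two-sided p-value (enumerate n! = 40320 permutations of y under H0): p = 0.719544.
Step 5: alpha = 0.05. fail to reject H0.

tau_b = 0.1429 (C=16, D=12), p = 0.719544, fail to reject H0.


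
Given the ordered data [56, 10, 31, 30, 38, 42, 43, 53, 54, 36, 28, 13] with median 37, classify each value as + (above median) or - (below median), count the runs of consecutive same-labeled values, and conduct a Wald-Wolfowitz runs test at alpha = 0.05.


Step 1: Compute median = 37; label A = above, B = below.
Labels in order: ABBBAAAAABBB  (n_A = 6, n_B = 6)
Step 2: Count runs R = 4.
Step 3: Under H0 (random ordering), E[R] = 2*n_A*n_B/(n_A+n_B) + 1 = 2*6*6/12 + 1 = 7.0000.
        Var[R] = 2*n_A*n_B*(2*n_A*n_B - n_A - n_B) / ((n_A+n_B)^2 * (n_A+n_B-1)) = 4320/1584 = 2.7273.
        SD[R] = 1.6514.
Step 4: Continuity-corrected z = (R + 0.5 - E[R]) / SD[R] = (4 + 0.5 - 7.0000) / 1.6514 = -1.5138.
Step 5: Two-sided p-value via normal approximation = 2*(1 - Phi(|z|)) = 0.130070.
Step 6: alpha = 0.05. fail to reject H0.

R = 4, z = -1.5138, p = 0.130070, fail to reject H0.


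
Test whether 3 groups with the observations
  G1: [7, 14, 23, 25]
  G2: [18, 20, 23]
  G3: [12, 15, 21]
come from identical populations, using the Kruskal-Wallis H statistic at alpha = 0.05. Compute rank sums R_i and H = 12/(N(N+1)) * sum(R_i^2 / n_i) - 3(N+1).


Step 1: Combine all N = 10 observations and assign midranks.
sorted (value, group, rank): (7,G1,1), (12,G3,2), (14,G1,3), (15,G3,4), (18,G2,5), (20,G2,6), (21,G3,7), (23,G1,8.5), (23,G2,8.5), (25,G1,10)
Step 2: Sum ranks within each group.
R_1 = 22.5 (n_1 = 4)
R_2 = 19.5 (n_2 = 3)
R_3 = 13 (n_3 = 3)
Step 3: H = 12/(N(N+1)) * sum(R_i^2/n_i) - 3(N+1)
     = 12/(10*11) * (22.5^2/4 + 19.5^2/3 + 13^2/3) - 3*11
     = 0.109091 * 309.646 - 33
     = 0.779545.
Step 4: Ties present; correction factor C = 1 - 6/(10^3 - 10) = 0.993939. Corrected H = 0.779545 / 0.993939 = 0.784299.
Step 5: Under H0, H ~ chi^2(2); p-value = 0.675603.
Step 6: alpha = 0.05. fail to reject H0.

H = 0.7843, df = 2, p = 0.675603, fail to reject H0.


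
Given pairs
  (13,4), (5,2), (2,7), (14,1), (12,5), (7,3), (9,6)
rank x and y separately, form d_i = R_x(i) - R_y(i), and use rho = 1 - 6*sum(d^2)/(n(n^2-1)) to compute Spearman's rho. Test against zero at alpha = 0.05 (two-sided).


Step 1: Rank x and y separately (midranks; no ties here).
rank(x): 13->6, 5->2, 2->1, 14->7, 12->5, 7->3, 9->4
rank(y): 4->4, 2->2, 7->7, 1->1, 5->5, 3->3, 6->6
Step 2: d_i = R_x(i) - R_y(i); compute d_i^2.
  (6-4)^2=4, (2-2)^2=0, (1-7)^2=36, (7-1)^2=36, (5-5)^2=0, (3-3)^2=0, (4-6)^2=4
sum(d^2) = 80.
Step 3: rho = 1 - 6*80 / (7*(7^2 - 1)) = 1 - 480/336 = -0.428571.
Step 4: Under H0, t = rho * sqrt((n-2)/(1-rho^2)) = -1.0607 ~ t(5).
Step 5: Two-sided p-value from the t-distribution with 5 df = 0.337368.
Step 6: alpha = 0.05. fail to reject H0.

rho = -0.4286, p = 0.337368, fail to reject H0 at alpha = 0.05.


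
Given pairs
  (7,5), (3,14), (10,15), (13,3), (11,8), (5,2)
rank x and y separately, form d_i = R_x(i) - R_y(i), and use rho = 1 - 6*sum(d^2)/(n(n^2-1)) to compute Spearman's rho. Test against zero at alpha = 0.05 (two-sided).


Step 1: Rank x and y separately (midranks; no ties here).
rank(x): 7->3, 3->1, 10->4, 13->6, 11->5, 5->2
rank(y): 5->3, 14->5, 15->6, 3->2, 8->4, 2->1
Step 2: d_i = R_x(i) - R_y(i); compute d_i^2.
  (3-3)^2=0, (1-5)^2=16, (4-6)^2=4, (6-2)^2=16, (5-4)^2=1, (2-1)^2=1
sum(d^2) = 38.
Step 3: rho = 1 - 6*38 / (6*(6^2 - 1)) = 1 - 228/210 = -0.085714.
Step 4: Under H0, t = rho * sqrt((n-2)/(1-rho^2)) = -0.1721 ~ t(4).
Step 5: Two-sided p-value from the t-distribution with 4 df = 0.871743.
Step 6: alpha = 0.05. fail to reject H0.

rho = -0.0857, p = 0.871743, fail to reject H0 at alpha = 0.05.


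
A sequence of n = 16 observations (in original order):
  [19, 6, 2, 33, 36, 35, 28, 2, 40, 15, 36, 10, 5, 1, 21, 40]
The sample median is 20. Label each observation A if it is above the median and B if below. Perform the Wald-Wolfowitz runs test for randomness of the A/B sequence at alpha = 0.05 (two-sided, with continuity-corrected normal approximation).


Step 1: Compute median = 20; label A = above, B = below.
Labels in order: BBBAAAABABABBBAA  (n_A = 8, n_B = 8)
Step 2: Count runs R = 8.
Step 3: Under H0 (random ordering), E[R] = 2*n_A*n_B/(n_A+n_B) + 1 = 2*8*8/16 + 1 = 9.0000.
        Var[R] = 2*n_A*n_B*(2*n_A*n_B - n_A - n_B) / ((n_A+n_B)^2 * (n_A+n_B-1)) = 14336/3840 = 3.7333.
        SD[R] = 1.9322.
Step 4: Continuity-corrected z = (R + 0.5 - E[R]) / SD[R] = (8 + 0.5 - 9.0000) / 1.9322 = -0.2588.
Step 5: Two-sided p-value via normal approximation = 2*(1 - Phi(|z|)) = 0.795809.
Step 6: alpha = 0.05. fail to reject H0.

R = 8, z = -0.2588, p = 0.795809, fail to reject H0.


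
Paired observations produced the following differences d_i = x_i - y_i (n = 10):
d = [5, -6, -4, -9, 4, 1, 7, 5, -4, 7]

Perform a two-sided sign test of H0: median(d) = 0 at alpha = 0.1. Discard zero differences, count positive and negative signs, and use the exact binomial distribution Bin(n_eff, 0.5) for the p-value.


Step 1: Discard zero differences. Original n = 10; n_eff = number of nonzero differences = 10.
Nonzero differences (with sign): +5, -6, -4, -9, +4, +1, +7, +5, -4, +7
Step 2: Count signs: positive = 6, negative = 4.
Step 3: Under H0: P(positive) = 0.5, so the number of positives S ~ Bin(10, 0.5).
Step 4: Two-sided exact p-value = sum of Bin(10,0.5) probabilities at or below the observed probability = 0.753906.
Step 5: alpha = 0.1. fail to reject H0.

n_eff = 10, pos = 6, neg = 4, p = 0.753906, fail to reject H0.


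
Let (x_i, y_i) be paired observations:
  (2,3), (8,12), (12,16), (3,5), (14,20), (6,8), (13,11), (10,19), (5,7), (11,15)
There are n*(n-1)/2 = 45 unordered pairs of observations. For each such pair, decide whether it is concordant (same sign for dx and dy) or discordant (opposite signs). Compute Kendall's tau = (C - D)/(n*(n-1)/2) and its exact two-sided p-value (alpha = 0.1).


Step 1: Enumerate the 45 unordered pairs (i,j) with i<j and classify each by sign(x_j-x_i) * sign(y_j-y_i).
  (1,2):dx=+6,dy=+9->C; (1,3):dx=+10,dy=+13->C; (1,4):dx=+1,dy=+2->C; (1,5):dx=+12,dy=+17->C
  (1,6):dx=+4,dy=+5->C; (1,7):dx=+11,dy=+8->C; (1,8):dx=+8,dy=+16->C; (1,9):dx=+3,dy=+4->C
  (1,10):dx=+9,dy=+12->C; (2,3):dx=+4,dy=+4->C; (2,4):dx=-5,dy=-7->C; (2,5):dx=+6,dy=+8->C
  (2,6):dx=-2,dy=-4->C; (2,7):dx=+5,dy=-1->D; (2,8):dx=+2,dy=+7->C; (2,9):dx=-3,dy=-5->C
  (2,10):dx=+3,dy=+3->C; (3,4):dx=-9,dy=-11->C; (3,5):dx=+2,dy=+4->C; (3,6):dx=-6,dy=-8->C
  (3,7):dx=+1,dy=-5->D; (3,8):dx=-2,dy=+3->D; (3,9):dx=-7,dy=-9->C; (3,10):dx=-1,dy=-1->C
  (4,5):dx=+11,dy=+15->C; (4,6):dx=+3,dy=+3->C; (4,7):dx=+10,dy=+6->C; (4,8):dx=+7,dy=+14->C
  (4,9):dx=+2,dy=+2->C; (4,10):dx=+8,dy=+10->C; (5,6):dx=-8,dy=-12->C; (5,7):dx=-1,dy=-9->C
  (5,8):dx=-4,dy=-1->C; (5,9):dx=-9,dy=-13->C; (5,10):dx=-3,dy=-5->C; (6,7):dx=+7,dy=+3->C
  (6,8):dx=+4,dy=+11->C; (6,9):dx=-1,dy=-1->C; (6,10):dx=+5,dy=+7->C; (7,8):dx=-3,dy=+8->D
  (7,9):dx=-8,dy=-4->C; (7,10):dx=-2,dy=+4->D; (8,9):dx=-5,dy=-12->C; (8,10):dx=+1,dy=-4->D
  (9,10):dx=+6,dy=+8->C
Step 2: C = 39, D = 6, total pairs = 45.
Step 3: tau = (C - D)/(n(n-1)/2) = (39 - 6)/45 = 0.733333.
Step 4: Exact two-sided p-value (enumerate n! = 3628800 permutations of y under H0): p = 0.002213.
Step 5: alpha = 0.1. reject H0.

tau_b = 0.7333 (C=39, D=6), p = 0.002213, reject H0.


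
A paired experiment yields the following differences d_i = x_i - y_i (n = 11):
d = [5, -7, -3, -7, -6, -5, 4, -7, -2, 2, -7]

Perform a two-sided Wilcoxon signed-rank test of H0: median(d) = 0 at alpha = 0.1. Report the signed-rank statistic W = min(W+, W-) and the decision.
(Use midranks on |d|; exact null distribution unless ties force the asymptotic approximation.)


Step 1: Drop any zero differences (none here) and take |d_i|.
|d| = [5, 7, 3, 7, 6, 5, 4, 7, 2, 2, 7]
Step 2: Midrank |d_i| (ties get averaged ranks).
ranks: |5|->5.5, |7|->9.5, |3|->3, |7|->9.5, |6|->7, |5|->5.5, |4|->4, |7|->9.5, |2|->1.5, |2|->1.5, |7|->9.5
Step 3: Attach original signs; sum ranks with positive sign and with negative sign.
W+ = 5.5 + 4 + 1.5 = 11
W- = 9.5 + 3 + 9.5 + 7 + 5.5 + 9.5 + 1.5 + 9.5 = 55
(Check: W+ + W- = 66 should equal n(n+1)/2 = 66.)
Step 4: Test statistic W = min(W+, W-) = 11.
Step 5: Ties in |d|, so use the tie-corrected normal approximation.
        E[W] = n(n+1)/4 = 11*12/4 = 33.
        Tie groups: |d|=2 (t=2), |d|=5 (t=2), |d|=7 (t=4); sum(t^3 - t) = 72.
        Var[W] = n(n+1)(2n+1)/24 - sum(t^3-t)/48 = 3036/24 - 72/48 = 125.
        z = (W - E[W]) / sqrt(Var[W]) = (11 - 33) / 11.1803 = -1.9677.
        Two-sided p = 2*Phi(z) = 0.049098.
Step 6: alpha = 0.1. reject H0.

W+ = 11, W- = 55, W = min = 11, p = 0.049098, reject H0.


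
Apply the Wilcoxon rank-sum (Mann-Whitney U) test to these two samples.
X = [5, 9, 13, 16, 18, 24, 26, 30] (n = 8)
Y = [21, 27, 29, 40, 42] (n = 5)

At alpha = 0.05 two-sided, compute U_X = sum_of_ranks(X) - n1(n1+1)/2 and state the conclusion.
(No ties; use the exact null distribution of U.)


Step 1: Combine and sort all 13 observations; assign midranks.
sorted (value, group): (5,X), (9,X), (13,X), (16,X), (18,X), (21,Y), (24,X), (26,X), (27,Y), (29,Y), (30,X), (40,Y), (42,Y)
ranks: 5->1, 9->2, 13->3, 16->4, 18->5, 21->6, 24->7, 26->8, 27->9, 29->10, 30->11, 40->12, 42->13
Step 2: Rank sum for X: R1 = 1 + 2 + 3 + 4 + 5 + 7 + 8 + 11 = 41.
Step 3: U_X = R1 - n1(n1+1)/2 = 41 - 8*9/2 = 41 - 36 = 5.
       U_Y = n1*n2 - U_X = 40 - 5 = 35.
Step 4: No ties, so the exact null distribution of U (based on enumerating the C(13,8) = 1287 equally likely rank assignments) gives the two-sided p-value.
Step 5: p-value = 0.029526; compare to alpha = 0.05. reject H0.

U_X = 5, p = 0.029526, reject H0 at alpha = 0.05.


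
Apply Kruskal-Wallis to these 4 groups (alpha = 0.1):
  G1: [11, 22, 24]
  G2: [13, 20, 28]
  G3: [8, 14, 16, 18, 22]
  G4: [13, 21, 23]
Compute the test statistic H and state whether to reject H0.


Step 1: Combine all N = 14 observations and assign midranks.
sorted (value, group, rank): (8,G3,1), (11,G1,2), (13,G2,3.5), (13,G4,3.5), (14,G3,5), (16,G3,6), (18,G3,7), (20,G2,8), (21,G4,9), (22,G1,10.5), (22,G3,10.5), (23,G4,12), (24,G1,13), (28,G2,14)
Step 2: Sum ranks within each group.
R_1 = 25.5 (n_1 = 3)
R_2 = 25.5 (n_2 = 3)
R_3 = 29.5 (n_3 = 5)
R_4 = 24.5 (n_4 = 3)
Step 3: H = 12/(N(N+1)) * sum(R_i^2/n_i) - 3(N+1)
     = 12/(14*15) * (25.5^2/3 + 25.5^2/3 + 29.5^2/5 + 24.5^2/3) - 3*15
     = 0.057143 * 807.633 - 45
     = 1.150476.
Step 4: Ties present; correction factor C = 1 - 12/(14^3 - 14) = 0.995604. Corrected H = 1.150476 / 0.995604 = 1.155556.
Step 5: Under H0, H ~ chi^2(3); p-value = 0.763682.
Step 6: alpha = 0.1. fail to reject H0.

H = 1.1556, df = 3, p = 0.763682, fail to reject H0.


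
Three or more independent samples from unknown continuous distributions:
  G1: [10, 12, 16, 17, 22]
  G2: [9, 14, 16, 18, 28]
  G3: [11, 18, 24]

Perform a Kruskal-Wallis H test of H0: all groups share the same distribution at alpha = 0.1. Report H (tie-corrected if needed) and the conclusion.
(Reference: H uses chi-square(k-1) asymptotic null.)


Step 1: Combine all N = 13 observations and assign midranks.
sorted (value, group, rank): (9,G2,1), (10,G1,2), (11,G3,3), (12,G1,4), (14,G2,5), (16,G1,6.5), (16,G2,6.5), (17,G1,8), (18,G2,9.5), (18,G3,9.5), (22,G1,11), (24,G3,12), (28,G2,13)
Step 2: Sum ranks within each group.
R_1 = 31.5 (n_1 = 5)
R_2 = 35 (n_2 = 5)
R_3 = 24.5 (n_3 = 3)
Step 3: H = 12/(N(N+1)) * sum(R_i^2/n_i) - 3(N+1)
     = 12/(13*14) * (31.5^2/5 + 35^2/5 + 24.5^2/3) - 3*14
     = 0.065934 * 643.533 - 42
     = 0.430769.
Step 4: Ties present; correction factor C = 1 - 12/(13^3 - 13) = 0.994505. Corrected H = 0.430769 / 0.994505 = 0.433149.
Step 5: Under H0, H ~ chi^2(2); p-value = 0.805272.
Step 6: alpha = 0.1. fail to reject H0.

H = 0.4331, df = 2, p = 0.805272, fail to reject H0.


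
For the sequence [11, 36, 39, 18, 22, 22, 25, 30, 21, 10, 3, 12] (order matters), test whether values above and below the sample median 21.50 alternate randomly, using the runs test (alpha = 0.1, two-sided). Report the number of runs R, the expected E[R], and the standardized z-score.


Step 1: Compute median = 21.50; label A = above, B = below.
Labels in order: BAABAAAABBBB  (n_A = 6, n_B = 6)
Step 2: Count runs R = 5.
Step 3: Under H0 (random ordering), E[R] = 2*n_A*n_B/(n_A+n_B) + 1 = 2*6*6/12 + 1 = 7.0000.
        Var[R] = 2*n_A*n_B*(2*n_A*n_B - n_A - n_B) / ((n_A+n_B)^2 * (n_A+n_B-1)) = 4320/1584 = 2.7273.
        SD[R] = 1.6514.
Step 4: Continuity-corrected z = (R + 0.5 - E[R]) / SD[R] = (5 + 0.5 - 7.0000) / 1.6514 = -0.9083.
Step 5: Two-sided p-value via normal approximation = 2*(1 - Phi(|z|)) = 0.363722.
Step 6: alpha = 0.1. fail to reject H0.

R = 5, z = -0.9083, p = 0.363722, fail to reject H0.


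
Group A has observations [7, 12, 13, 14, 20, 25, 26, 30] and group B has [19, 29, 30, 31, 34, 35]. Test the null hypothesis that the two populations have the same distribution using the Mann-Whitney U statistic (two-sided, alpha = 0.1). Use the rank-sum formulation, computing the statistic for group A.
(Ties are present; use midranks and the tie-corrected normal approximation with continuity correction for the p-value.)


Step 1: Combine and sort all 14 observations; assign midranks.
sorted (value, group): (7,X), (12,X), (13,X), (14,X), (19,Y), (20,X), (25,X), (26,X), (29,Y), (30,X), (30,Y), (31,Y), (34,Y), (35,Y)
ranks: 7->1, 12->2, 13->3, 14->4, 19->5, 20->6, 25->7, 26->8, 29->9, 30->10.5, 30->10.5, 31->12, 34->13, 35->14
Step 2: Rank sum for X: R1 = 1 + 2 + 3 + 4 + 6 + 7 + 8 + 10.5 = 41.5.
Step 3: U_X = R1 - n1(n1+1)/2 = 41.5 - 8*9/2 = 41.5 - 36 = 5.5.
       U_Y = n1*n2 - U_X = 48 - 5.5 = 42.5.
Step 4: Ties are present, so use the tie-corrected normal approximation (with continuity correction) for the p-value.
Step 5: p-value = 0.020000; compare to alpha = 0.1. reject H0.

U_X = 5.5, p = 0.020000, reject H0 at alpha = 0.1.


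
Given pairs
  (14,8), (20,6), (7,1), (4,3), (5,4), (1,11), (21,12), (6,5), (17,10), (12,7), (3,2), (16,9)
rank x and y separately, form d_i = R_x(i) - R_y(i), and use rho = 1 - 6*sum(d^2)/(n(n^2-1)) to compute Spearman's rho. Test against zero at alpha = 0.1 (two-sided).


Step 1: Rank x and y separately (midranks; no ties here).
rank(x): 14->8, 20->11, 7->6, 4->3, 5->4, 1->1, 21->12, 6->5, 17->10, 12->7, 3->2, 16->9
rank(y): 8->8, 6->6, 1->1, 3->3, 4->4, 11->11, 12->12, 5->5, 10->10, 7->7, 2->2, 9->9
Step 2: d_i = R_x(i) - R_y(i); compute d_i^2.
  (8-8)^2=0, (11-6)^2=25, (6-1)^2=25, (3-3)^2=0, (4-4)^2=0, (1-11)^2=100, (12-12)^2=0, (5-5)^2=0, (10-10)^2=0, (7-7)^2=0, (2-2)^2=0, (9-9)^2=0
sum(d^2) = 150.
Step 3: rho = 1 - 6*150 / (12*(12^2 - 1)) = 1 - 900/1716 = 0.475524.
Step 4: Under H0, t = rho * sqrt((n-2)/(1-rho^2)) = 1.7094 ~ t(10).
Step 5: Two-sided p-value from the t-distribution with 10 df = 0.118176.
Step 6: alpha = 0.1. fail to reject H0.

rho = 0.4755, p = 0.118176, fail to reject H0 at alpha = 0.1.


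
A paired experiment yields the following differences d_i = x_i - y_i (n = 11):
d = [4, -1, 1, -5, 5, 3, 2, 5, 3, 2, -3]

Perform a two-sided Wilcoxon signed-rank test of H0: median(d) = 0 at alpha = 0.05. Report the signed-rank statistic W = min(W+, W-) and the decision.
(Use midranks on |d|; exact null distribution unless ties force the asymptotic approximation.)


Step 1: Drop any zero differences (none here) and take |d_i|.
|d| = [4, 1, 1, 5, 5, 3, 2, 5, 3, 2, 3]
Step 2: Midrank |d_i| (ties get averaged ranks).
ranks: |4|->8, |1|->1.5, |1|->1.5, |5|->10, |5|->10, |3|->6, |2|->3.5, |5|->10, |3|->6, |2|->3.5, |3|->6
Step 3: Attach original signs; sum ranks with positive sign and with negative sign.
W+ = 8 + 1.5 + 10 + 6 + 3.5 + 10 + 6 + 3.5 = 48.5
W- = 1.5 + 10 + 6 = 17.5
(Check: W+ + W- = 66 should equal n(n+1)/2 = 66.)
Step 4: Test statistic W = min(W+, W-) = 17.5.
Step 5: Ties in |d|, so use the tie-corrected normal approximation.
        E[W] = n(n+1)/4 = 11*12/4 = 33.
        Tie groups: |d|=1 (t=2), |d|=2 (t=2), |d|=3 (t=3), |d|=5 (t=3); sum(t^3 - t) = 60.
        Var[W] = n(n+1)(2n+1)/24 - sum(t^3-t)/48 = 3036/24 - 60/48 = 125.25.
        z = (W - E[W]) / sqrt(Var[W]) = (17.5 - 33) / 11.1915 = -1.3850.
        Two-sided p = 2*Phi(z) = 0.166059.
Step 6: alpha = 0.05. fail to reject H0.

W+ = 48.5, W- = 17.5, W = min = 17.5, p = 0.166059, fail to reject H0.


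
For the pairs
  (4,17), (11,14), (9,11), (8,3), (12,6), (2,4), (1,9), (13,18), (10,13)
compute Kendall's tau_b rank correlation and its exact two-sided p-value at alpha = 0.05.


Step 1: Enumerate the 36 unordered pairs (i,j) with i<j and classify each by sign(x_j-x_i) * sign(y_j-y_i).
  (1,2):dx=+7,dy=-3->D; (1,3):dx=+5,dy=-6->D; (1,4):dx=+4,dy=-14->D; (1,5):dx=+8,dy=-11->D
  (1,6):dx=-2,dy=-13->C; (1,7):dx=-3,dy=-8->C; (1,8):dx=+9,dy=+1->C; (1,9):dx=+6,dy=-4->D
  (2,3):dx=-2,dy=-3->C; (2,4):dx=-3,dy=-11->C; (2,5):dx=+1,dy=-8->D; (2,6):dx=-9,dy=-10->C
  (2,7):dx=-10,dy=-5->C; (2,8):dx=+2,dy=+4->C; (2,9):dx=-1,dy=-1->C; (3,4):dx=-1,dy=-8->C
  (3,5):dx=+3,dy=-5->D; (3,6):dx=-7,dy=-7->C; (3,7):dx=-8,dy=-2->C; (3,8):dx=+4,dy=+7->C
  (3,9):dx=+1,dy=+2->C; (4,5):dx=+4,dy=+3->C; (4,6):dx=-6,dy=+1->D; (4,7):dx=-7,dy=+6->D
  (4,8):dx=+5,dy=+15->C; (4,9):dx=+2,dy=+10->C; (5,6):dx=-10,dy=-2->C; (5,7):dx=-11,dy=+3->D
  (5,8):dx=+1,dy=+12->C; (5,9):dx=-2,dy=+7->D; (6,7):dx=-1,dy=+5->D; (6,8):dx=+11,dy=+14->C
  (6,9):dx=+8,dy=+9->C; (7,8):dx=+12,dy=+9->C; (7,9):dx=+9,dy=+4->C; (8,9):dx=-3,dy=-5->C
Step 2: C = 24, D = 12, total pairs = 36.
Step 3: tau = (C - D)/(n(n-1)/2) = (24 - 12)/36 = 0.333333.
Step 4: Exact two-sided p-value (enumerate n! = 362880 permutations of y under H0): p = 0.259518.
Step 5: alpha = 0.05. fail to reject H0.

tau_b = 0.3333 (C=24, D=12), p = 0.259518, fail to reject H0.


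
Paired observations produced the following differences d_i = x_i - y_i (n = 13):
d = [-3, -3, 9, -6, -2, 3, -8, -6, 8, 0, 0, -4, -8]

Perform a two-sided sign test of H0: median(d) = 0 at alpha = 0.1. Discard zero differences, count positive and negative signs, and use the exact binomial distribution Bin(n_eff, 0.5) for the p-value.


Step 1: Discard zero differences. Original n = 13; n_eff = number of nonzero differences = 11.
Nonzero differences (with sign): -3, -3, +9, -6, -2, +3, -8, -6, +8, -4, -8
Step 2: Count signs: positive = 3, negative = 8.
Step 3: Under H0: P(positive) = 0.5, so the number of positives S ~ Bin(11, 0.5).
Step 4: Two-sided exact p-value = sum of Bin(11,0.5) probabilities at or below the observed probability = 0.226562.
Step 5: alpha = 0.1. fail to reject H0.

n_eff = 11, pos = 3, neg = 8, p = 0.226562, fail to reject H0.


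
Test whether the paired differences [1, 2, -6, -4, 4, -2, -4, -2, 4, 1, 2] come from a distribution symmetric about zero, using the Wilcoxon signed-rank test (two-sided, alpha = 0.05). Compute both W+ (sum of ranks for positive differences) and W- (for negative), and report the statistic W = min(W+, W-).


Step 1: Drop any zero differences (none here) and take |d_i|.
|d| = [1, 2, 6, 4, 4, 2, 4, 2, 4, 1, 2]
Step 2: Midrank |d_i| (ties get averaged ranks).
ranks: |1|->1.5, |2|->4.5, |6|->11, |4|->8.5, |4|->8.5, |2|->4.5, |4|->8.5, |2|->4.5, |4|->8.5, |1|->1.5, |2|->4.5
Step 3: Attach original signs; sum ranks with positive sign and with negative sign.
W+ = 1.5 + 4.5 + 8.5 + 8.5 + 1.5 + 4.5 = 29
W- = 11 + 8.5 + 4.5 + 8.5 + 4.5 = 37
(Check: W+ + W- = 66 should equal n(n+1)/2 = 66.)
Step 4: Test statistic W = min(W+, W-) = 29.
Step 5: Ties in |d|, so use the tie-corrected normal approximation.
        E[W] = n(n+1)/4 = 11*12/4 = 33.
        Tie groups: |d|=1 (t=2), |d|=2 (t=4), |d|=4 (t=4); sum(t^3 - t) = 126.
        Var[W] = n(n+1)(2n+1)/24 - sum(t^3-t)/48 = 3036/24 - 126/48 = 123.875.
        z = (W - E[W]) / sqrt(Var[W]) = (29 - 33) / 11.1299 = -0.3594.
        Two-sided p = 2*Phi(z) = 0.719302.
Step 6: alpha = 0.05. fail to reject H0.

W+ = 29, W- = 37, W = min = 29, p = 0.719302, fail to reject H0.


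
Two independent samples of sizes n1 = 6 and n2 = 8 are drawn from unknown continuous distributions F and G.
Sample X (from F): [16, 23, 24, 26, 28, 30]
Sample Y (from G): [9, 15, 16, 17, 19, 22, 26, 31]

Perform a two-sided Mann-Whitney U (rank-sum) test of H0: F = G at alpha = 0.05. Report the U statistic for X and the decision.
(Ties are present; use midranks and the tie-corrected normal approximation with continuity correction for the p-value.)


Step 1: Combine and sort all 14 observations; assign midranks.
sorted (value, group): (9,Y), (15,Y), (16,X), (16,Y), (17,Y), (19,Y), (22,Y), (23,X), (24,X), (26,X), (26,Y), (28,X), (30,X), (31,Y)
ranks: 9->1, 15->2, 16->3.5, 16->3.5, 17->5, 19->6, 22->7, 23->8, 24->9, 26->10.5, 26->10.5, 28->12, 30->13, 31->14
Step 2: Rank sum for X: R1 = 3.5 + 8 + 9 + 10.5 + 12 + 13 = 56.
Step 3: U_X = R1 - n1(n1+1)/2 = 56 - 6*7/2 = 56 - 21 = 35.
       U_Y = n1*n2 - U_X = 48 - 35 = 13.
Step 4: Ties are present, so use the tie-corrected normal approximation (with continuity correction) for the p-value.
Step 5: p-value = 0.174295; compare to alpha = 0.05. fail to reject H0.

U_X = 35, p = 0.174295, fail to reject H0 at alpha = 0.05.


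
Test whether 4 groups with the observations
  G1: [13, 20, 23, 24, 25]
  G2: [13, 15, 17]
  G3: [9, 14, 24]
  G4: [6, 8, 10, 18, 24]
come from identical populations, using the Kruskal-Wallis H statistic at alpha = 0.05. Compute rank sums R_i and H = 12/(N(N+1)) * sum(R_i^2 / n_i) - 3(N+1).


Step 1: Combine all N = 16 observations and assign midranks.
sorted (value, group, rank): (6,G4,1), (8,G4,2), (9,G3,3), (10,G4,4), (13,G1,5.5), (13,G2,5.5), (14,G3,7), (15,G2,8), (17,G2,9), (18,G4,10), (20,G1,11), (23,G1,12), (24,G1,14), (24,G3,14), (24,G4,14), (25,G1,16)
Step 2: Sum ranks within each group.
R_1 = 58.5 (n_1 = 5)
R_2 = 22.5 (n_2 = 3)
R_3 = 24 (n_3 = 3)
R_4 = 31 (n_4 = 5)
Step 3: H = 12/(N(N+1)) * sum(R_i^2/n_i) - 3(N+1)
     = 12/(16*17) * (58.5^2/5 + 22.5^2/3 + 24^2/3 + 31^2/5) - 3*17
     = 0.044118 * 1237.4 - 51
     = 3.591176.
Step 4: Ties present; correction factor C = 1 - 30/(16^3 - 16) = 0.992647. Corrected H = 3.591176 / 0.992647 = 3.617778.
Step 5: Under H0, H ~ chi^2(3); p-value = 0.305805.
Step 6: alpha = 0.05. fail to reject H0.

H = 3.6178, df = 3, p = 0.305805, fail to reject H0.


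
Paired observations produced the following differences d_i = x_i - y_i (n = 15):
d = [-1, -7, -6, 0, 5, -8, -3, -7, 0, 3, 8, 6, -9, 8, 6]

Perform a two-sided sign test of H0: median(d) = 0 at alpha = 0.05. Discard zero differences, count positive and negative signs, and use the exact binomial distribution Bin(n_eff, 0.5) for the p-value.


Step 1: Discard zero differences. Original n = 15; n_eff = number of nonzero differences = 13.
Nonzero differences (with sign): -1, -7, -6, +5, -8, -3, -7, +3, +8, +6, -9, +8, +6
Step 2: Count signs: positive = 6, negative = 7.
Step 3: Under H0: P(positive) = 0.5, so the number of positives S ~ Bin(13, 0.5).
Step 4: Two-sided exact p-value = sum of Bin(13,0.5) probabilities at or below the observed probability = 1.000000.
Step 5: alpha = 0.05. fail to reject H0.

n_eff = 13, pos = 6, neg = 7, p = 1.000000, fail to reject H0.


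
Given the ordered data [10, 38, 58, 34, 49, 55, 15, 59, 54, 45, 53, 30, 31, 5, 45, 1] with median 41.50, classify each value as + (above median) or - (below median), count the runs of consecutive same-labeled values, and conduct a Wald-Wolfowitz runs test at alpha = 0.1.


Step 1: Compute median = 41.50; label A = above, B = below.
Labels in order: BBABAABAAAABBBAB  (n_A = 8, n_B = 8)
Step 2: Count runs R = 9.
Step 3: Under H0 (random ordering), E[R] = 2*n_A*n_B/(n_A+n_B) + 1 = 2*8*8/16 + 1 = 9.0000.
        Var[R] = 2*n_A*n_B*(2*n_A*n_B - n_A - n_B) / ((n_A+n_B)^2 * (n_A+n_B-1)) = 14336/3840 = 3.7333.
        SD[R] = 1.9322.
Step 4: R = E[R], so z = 0 with no continuity correction.
Step 5: Two-sided p-value via normal approximation = 2*(1 - Phi(|z|)) = 1.000000.
Step 6: alpha = 0.1. fail to reject H0.

R = 9, z = 0.0000, p = 1.000000, fail to reject H0.
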